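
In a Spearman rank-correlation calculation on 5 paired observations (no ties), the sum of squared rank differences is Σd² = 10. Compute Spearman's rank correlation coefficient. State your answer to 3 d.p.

0.500

ρ = 1 − 6Σd² / [n(n²−1)] = 1 − 6×10 / (5×24)
  = 1 − 60/120 = 1 − 0.5000 ≈ 0.500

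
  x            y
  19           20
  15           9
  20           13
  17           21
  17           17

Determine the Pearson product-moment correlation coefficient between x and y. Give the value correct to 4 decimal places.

n = 5, Σx = 88, Σy = 80, Σx² = 1564, Σy² = 1380, Σxy = 1421
nΣxy − ΣxΣy = 7105 − 7040 = 65
nΣx² − (Σx)² = 7820 − 7744 = 76; nΣy² − (Σy)² = 6900 − 6400 = 500
r = 65 / √(76 × 500) = 65 / 194.9359 ≈ 0.3334

0.3334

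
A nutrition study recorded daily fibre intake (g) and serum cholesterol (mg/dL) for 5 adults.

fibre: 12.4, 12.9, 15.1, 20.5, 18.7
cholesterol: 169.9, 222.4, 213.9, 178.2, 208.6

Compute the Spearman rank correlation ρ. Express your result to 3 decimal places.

0.000

Rank fibre: 1, 2, 3, 5, 4
Rank cholesterol: 1, 5, 4, 2, 3
d = rank(fibre) − rank(cholesterol): 0, -3, -1, 3, 1; Σd² = 20
ρ = 1 − 6Σd² / [n(n²−1)] = 1 − 6×20 / (5×24) = 1 − 120/120 ≈ 0.000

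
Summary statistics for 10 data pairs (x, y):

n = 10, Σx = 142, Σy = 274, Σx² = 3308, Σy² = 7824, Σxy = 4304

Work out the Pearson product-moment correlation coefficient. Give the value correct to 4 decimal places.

r = (nΣxy − ΣxΣy) / √[(nΣx² − (Σx)²)(nΣy² − (Σy)²)]
Numerator: 10×4304 − 142×274 = 4132
Denominator: √[(33080 − 20164)(78240 − 75076)] = √[12916 × 3164] = 6392.6696
r = 4132 / 6392.6696 ≈ 0.6464

0.6464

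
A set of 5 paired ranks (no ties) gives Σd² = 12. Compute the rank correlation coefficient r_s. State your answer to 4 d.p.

ρ = 1 − 6Σd² / [n(n²−1)] = 1 − 6×12 / (5×24)
  = 1 − 72/120 = 1 − 0.60000 ≈ 0.4000

0.4000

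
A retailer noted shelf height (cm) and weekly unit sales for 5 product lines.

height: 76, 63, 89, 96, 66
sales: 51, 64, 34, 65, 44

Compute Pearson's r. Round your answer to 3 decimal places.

-0.061

n = 5, Σx = 390, Σy = 258, Σx² = 31238, Σy² = 14014, Σxy = 20078
nΣxy − ΣxΣy = 100390 − 100620 = -230
nΣx² − (Σx)² = 156190 − 152100 = 4090; nΣy² − (Σy)² = 70070 − 66564 = 3506
r = -230 / √(4090 × 3506) = -230 / 3786.7585 ≈ -0.061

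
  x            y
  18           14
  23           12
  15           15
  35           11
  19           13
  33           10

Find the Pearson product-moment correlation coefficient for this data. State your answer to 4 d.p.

n = 6, Σx = 143, Σy = 75, Σx² = 3753, Σy² = 955, Σxy = 1715
nΣxy − ΣxΣy = 10290 − 10725 = -435
nΣx² − (Σx)² = 22518 − 20449 = 2069; nΣy² − (Σy)² = 5730 − 5625 = 105
r = -435 / √(2069 × 105) = -435 / 466.0955 ≈ -0.9333

-0.9333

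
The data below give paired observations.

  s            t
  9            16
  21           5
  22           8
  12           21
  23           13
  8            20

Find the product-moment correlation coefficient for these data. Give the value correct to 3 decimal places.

-0.802

n = 6, Σs = 95, Σt = 83, Σs² = 1743, Σt² = 1355, Σst = 1136
nΣst − ΣsΣt = 6816 − 7885 = -1069
nΣs² − (Σs)² = 10458 − 9025 = 1433; nΣt² − (Σt)² = 8130 − 6889 = 1241
r = -1069 / √(1433 × 1241) = -1069 / 1333.5490 ≈ -0.802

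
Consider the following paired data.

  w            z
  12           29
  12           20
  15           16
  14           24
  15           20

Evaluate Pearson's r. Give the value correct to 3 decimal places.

-0.617

n = 5, Σw = 68, Σz = 109, Σw² = 934, Σz² = 2473, Σwz = 1464
nΣwz − ΣwΣz = 7320 − 7412 = -92
nΣw² − (Σw)² = 4670 − 4624 = 46; nΣz² − (Σz)² = 12365 − 11881 = 484
r = -92 / √(46 × 484) = -92 / 149.2113 ≈ -0.617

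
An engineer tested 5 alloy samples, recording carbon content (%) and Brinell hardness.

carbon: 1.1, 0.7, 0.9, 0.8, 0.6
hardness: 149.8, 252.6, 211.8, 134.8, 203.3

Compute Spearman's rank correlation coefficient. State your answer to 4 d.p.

Rank carbon: 5, 2, 4, 3, 1
Rank hardness: 2, 5, 4, 1, 3
d = rank(carbon) − rank(hardness): 3, -3, 0, 2, -2; Σd² = 26
ρ = 1 − 6Σd² / [n(n²−1)] = 1 − 6×26 / (5×24) = 1 − 156/120 ≈ -0.3000

-0.3000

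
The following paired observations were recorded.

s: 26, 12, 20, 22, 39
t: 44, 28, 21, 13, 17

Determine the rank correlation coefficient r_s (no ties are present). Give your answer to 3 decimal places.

Rank s: 4, 1, 2, 3, 5
Rank t: 5, 4, 3, 1, 2
d = rank(s) − rank(t): -1, -3, -1, 2, 3; Σd² = 24
ρ = 1 − 6Σd² / [n(n²−1)] = 1 − 6×24 / (5×24) = 1 − 144/120 ≈ -0.200

-0.200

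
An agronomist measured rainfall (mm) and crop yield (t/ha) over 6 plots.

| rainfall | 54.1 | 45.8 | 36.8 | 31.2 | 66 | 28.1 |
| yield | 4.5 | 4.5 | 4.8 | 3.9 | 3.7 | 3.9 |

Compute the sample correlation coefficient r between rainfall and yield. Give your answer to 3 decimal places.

-0.097

n = 6, Σx = 262, Σy = 25.3, Σx² = 12497.74, Σy² = 107.65, Σxy = 1101.66
nΣxy − ΣxΣy = 6609.96 − 6628.6 = -18.64
nΣx² − (Σx)² = 74986.44 − 68644 = 6342.44; nΣy² − (Σy)² = 645.9 − 640.09 = 5.81
r = -18.64 / √(6342.44 × 5.81) = -18.64 / 191.9624 ≈ -0.097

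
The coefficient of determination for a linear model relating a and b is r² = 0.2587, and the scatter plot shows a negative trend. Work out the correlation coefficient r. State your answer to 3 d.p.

-0.509

|r| = √0.2587 = 0.509
The association is negative, so r = −0.509.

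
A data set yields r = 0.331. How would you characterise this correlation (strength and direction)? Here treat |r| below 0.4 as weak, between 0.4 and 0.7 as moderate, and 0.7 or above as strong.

weak positive

r = 0.331 > 0 so the relationship is positive.
|r| = 0.331, which falls in the weak range.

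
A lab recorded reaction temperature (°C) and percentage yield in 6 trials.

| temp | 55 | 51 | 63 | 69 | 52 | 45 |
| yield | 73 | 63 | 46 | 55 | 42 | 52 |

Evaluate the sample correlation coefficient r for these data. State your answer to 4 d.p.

-0.0722

n = 6, Σx = 335, Σy = 331, Σx² = 19085, Σy² = 18907, Σxy = 18445
nΣxy − ΣxΣy = 110670 − 110885 = -215
nΣx² − (Σx)² = 114510 − 112225 = 2285; nΣy² − (Σy)² = 113442 − 109561 = 3881
r = -215 / √(2285 × 3881) = -215 / 2977.9330 ≈ -0.0722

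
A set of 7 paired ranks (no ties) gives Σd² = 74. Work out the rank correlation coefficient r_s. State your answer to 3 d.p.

ρ = 1 − 6Σd² / [n(n²−1)] = 1 − 6×74 / (7×48)
  = 1 − 444/336 = 1 − 1.3214 ≈ -0.321

-0.321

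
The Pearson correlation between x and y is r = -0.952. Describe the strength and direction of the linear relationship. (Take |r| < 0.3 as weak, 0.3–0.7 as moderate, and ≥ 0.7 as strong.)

strong negative

r = -0.952 < 0 so the relationship is negative.
|r| = 0.952, which falls in the strong range.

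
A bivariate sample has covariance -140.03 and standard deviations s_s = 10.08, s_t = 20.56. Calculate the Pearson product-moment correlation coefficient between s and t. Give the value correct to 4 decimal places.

r = Cov(s,t) / (s_s · s_t) = -140.03 / (10.08 × 20.56)
  = -140.03 / 207.2448 ≈ -0.6757

-0.6757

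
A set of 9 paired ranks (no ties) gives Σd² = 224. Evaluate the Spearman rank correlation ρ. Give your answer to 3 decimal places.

ρ = 1 − 6Σd² / [n(n²−1)] = 1 − 6×224 / (9×80)
  = 1 − 1344/720 = 1 − 1.8667 ≈ -0.867

-0.867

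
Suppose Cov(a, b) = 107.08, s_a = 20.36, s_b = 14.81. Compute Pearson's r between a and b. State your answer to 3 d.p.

r = Cov(a,b) / (s_a · s_b) = 107.08 / (20.36 × 14.81)
  = 107.08 / 301.5316 ≈ 0.355

0.355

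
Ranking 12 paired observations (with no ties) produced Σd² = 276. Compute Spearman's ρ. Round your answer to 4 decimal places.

0.0350

ρ = 1 − 6Σd² / [n(n²−1)] = 1 − 6×276 / (12×143)
  = 1 − 1656/1716 = 1 − 0.96503 ≈ 0.0350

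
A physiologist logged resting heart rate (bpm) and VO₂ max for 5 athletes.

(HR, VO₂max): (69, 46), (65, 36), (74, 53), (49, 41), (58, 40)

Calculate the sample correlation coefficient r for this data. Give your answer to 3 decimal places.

0.615

n = 5, Σx = 315, Σy = 216, Σx² = 20227, Σy² = 9502, Σxy = 13765
nΣxy − ΣxΣy = 68825 − 68040 = 785
nΣx² − (Σx)² = 101135 − 99225 = 1910; nΣy² − (Σy)² = 47510 − 46656 = 854
r = 785 / √(1910 × 854) = 785 / 1277.1609 ≈ 0.615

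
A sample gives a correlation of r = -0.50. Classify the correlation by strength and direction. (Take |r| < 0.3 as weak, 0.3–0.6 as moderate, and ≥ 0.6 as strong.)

r = -0.50 < 0 so the relationship is negative.
|r| = 0.50, which falls in the moderate range.

moderate negative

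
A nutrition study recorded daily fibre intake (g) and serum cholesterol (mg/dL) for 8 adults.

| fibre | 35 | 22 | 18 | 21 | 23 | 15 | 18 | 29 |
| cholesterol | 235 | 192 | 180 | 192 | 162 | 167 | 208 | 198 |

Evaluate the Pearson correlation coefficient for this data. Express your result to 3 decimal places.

0.686

n = 8, Σx = 181, Σy = 1534, Σx² = 4393, Σy² = 297954, Σxy = 35438
nΣxy − ΣxΣy = 283504 − 277654 = 5850
nΣx² − (Σx)² = 35144 − 32761 = 2383; nΣy² − (Σy)² = 2383632 − 2353156 = 30476
r = 5850 / √(2383 × 30476) = 5850 / 8521.9897 ≈ 0.686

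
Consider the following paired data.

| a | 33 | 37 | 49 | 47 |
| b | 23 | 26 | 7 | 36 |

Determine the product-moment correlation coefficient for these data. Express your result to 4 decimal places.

-0.2224

n = 4, Σa = 166, Σb = 92, Σa² = 7068, Σb² = 2550, Σab = 3756
nΣab − ΣaΣb = 15024 − 15272 = -248
nΣa² − (Σa)² = 28272 − 27556 = 716; nΣb² − (Σb)² = 10200 − 8464 = 1736
r = -248 / √(716 × 1736) = -248 / 1114.8883 ≈ -0.2224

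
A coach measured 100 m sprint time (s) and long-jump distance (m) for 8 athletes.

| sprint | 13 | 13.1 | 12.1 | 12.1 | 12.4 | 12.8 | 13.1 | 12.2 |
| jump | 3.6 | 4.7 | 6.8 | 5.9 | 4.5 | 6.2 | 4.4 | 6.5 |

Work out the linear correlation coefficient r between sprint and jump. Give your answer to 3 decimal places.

-0.716

n = 8, Σx = 100.8, Σy = 42.6, Σx² = 1271.48, Σy² = 236.4, Σxy = 534.14
nΣxy − ΣxΣy = 4273.12 − 4294.08 = -20.96
nΣx² − (Σx)² = 10171.84 − 10160.64 = 11.2; nΣy² − (Σy)² = 1891.2 − 1814.76 = 76.44
r = -20.96 / √(11.2 × 76.44) = -20.96 / 29.2597 ≈ -0.716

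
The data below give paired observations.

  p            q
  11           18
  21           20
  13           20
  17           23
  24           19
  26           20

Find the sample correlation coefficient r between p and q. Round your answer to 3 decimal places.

n = 6, Σp = 112, Σq = 120, Σp² = 2272, Σq² = 2414, Σpq = 2245
nΣpq − ΣpΣq = 13470 − 13440 = 30
nΣp² − (Σp)² = 13632 − 12544 = 1088; nΣq² − (Σq)² = 14484 − 14400 = 84
r = 30 / √(1088 × 84) = 30 / 302.3111 ≈ 0.099

0.099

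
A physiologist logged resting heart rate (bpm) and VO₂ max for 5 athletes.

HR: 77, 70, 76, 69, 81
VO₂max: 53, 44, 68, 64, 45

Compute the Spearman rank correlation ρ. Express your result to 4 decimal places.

Rank HR: 4, 2, 3, 1, 5
Rank VO₂max: 3, 1, 5, 4, 2
d = rank(HR) − rank(VO₂max): 1, 1, -2, -3, 3; Σd² = 24
ρ = 1 − 6Σd² / [n(n²−1)] = 1 − 6×24 / (5×24) = 1 − 144/120 ≈ -0.2000

-0.2000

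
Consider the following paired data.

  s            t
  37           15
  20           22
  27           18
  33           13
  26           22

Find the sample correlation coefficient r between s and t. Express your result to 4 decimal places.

n = 5, Σs = 143, Σt = 90, Σs² = 4263, Σt² = 1686, Σst = 2482
nΣst − ΣsΣt = 12410 − 12870 = -460
nΣs² − (Σs)² = 21315 − 20449 = 866; nΣt² − (Σt)² = 8430 − 8100 = 330
r = -460 / √(866 × 330) = -460 / 534.5840 ≈ -0.8605

-0.8605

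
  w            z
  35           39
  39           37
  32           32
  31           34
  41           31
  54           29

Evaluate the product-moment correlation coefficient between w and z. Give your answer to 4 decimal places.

-0.5491

n = 6, Σw = 232, Σz = 202, Σw² = 9328, Σz² = 6872, Σwz = 7723
nΣwz − ΣwΣz = 46338 − 46864 = -526
nΣw² − (Σw)² = 55968 − 53824 = 2144; nΣz² − (Σz)² = 41232 − 40804 = 428
r = -526 / √(2144 × 428) = -526 / 957.9311 ≈ -0.5491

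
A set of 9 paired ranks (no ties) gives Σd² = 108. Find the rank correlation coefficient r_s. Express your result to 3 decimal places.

ρ = 1 − 6Σd² / [n(n²−1)] = 1 − 6×108 / (9×80)
  = 1 − 648/720 = 1 − 0.9000 ≈ 0.100

0.100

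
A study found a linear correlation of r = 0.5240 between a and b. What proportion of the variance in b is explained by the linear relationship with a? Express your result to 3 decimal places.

0.275

r² = (0.5240)² = 0.275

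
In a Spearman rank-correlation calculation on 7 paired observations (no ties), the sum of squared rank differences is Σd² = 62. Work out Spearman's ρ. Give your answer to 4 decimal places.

-0.1071

ρ = 1 − 6Σd² / [n(n²−1)] = 1 − 6×62 / (7×48)
  = 1 − 372/336 = 1 − 1.10714 ≈ -0.1071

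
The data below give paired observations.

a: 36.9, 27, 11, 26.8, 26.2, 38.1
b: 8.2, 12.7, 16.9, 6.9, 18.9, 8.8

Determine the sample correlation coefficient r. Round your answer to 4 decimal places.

n = 6, Σa = 166, Σb = 72.4, Σa² = 5067.9, Σb² = 996.4, Σab = 1846.76
nΣab − ΣaΣb = 11080.56 − 12018.4 = -937.84
nΣa² − (Σa)² = 30407.4 − 27556 = 2851.4; nΣb² − (Σb)² = 5978.4 − 5241.76 = 736.64
r = -937.84 / √(2851.4 × 736.64) = -937.84 / 1449.2948 ≈ -0.6471

-0.6471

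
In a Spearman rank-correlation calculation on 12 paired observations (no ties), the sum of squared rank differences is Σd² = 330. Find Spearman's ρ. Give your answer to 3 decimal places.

ρ = 1 − 6Σd² / [n(n²−1)] = 1 − 6×330 / (12×143)
  = 1 − 1980/1716 = 1 − 1.1538 ≈ -0.154

-0.154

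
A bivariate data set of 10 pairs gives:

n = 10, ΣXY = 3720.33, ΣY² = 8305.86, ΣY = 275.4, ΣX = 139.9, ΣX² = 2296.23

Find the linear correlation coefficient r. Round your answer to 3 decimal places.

r = (nΣXY − ΣXΣY) / √[(nΣX² − (ΣX)²)(nΣY² − (ΣY)²)]
Numerator: 10×3720.33 − 139.9×275.4 = -1325.16
Denominator: √[(22962.3 − 19572.01)(83058.6 − 75845.16)] = √[3390.29 × 7213.44] = 4945.2658
r = -1325.16 / 4945.2658 ≈ -0.268

-0.268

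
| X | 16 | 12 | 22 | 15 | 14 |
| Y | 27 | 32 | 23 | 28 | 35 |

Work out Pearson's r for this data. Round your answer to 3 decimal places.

-0.844

n = 5, ΣX = 79, ΣY = 145, ΣX² = 1305, ΣY² = 4291, ΣXY = 2232
nΣXY − ΣXΣY = 11160 − 11455 = -295
nΣX² − (ΣX)² = 6525 − 6241 = 284; nΣY² − (ΣY)² = 21455 − 21025 = 430
r = -295 / √(284 × 430) = -295 / 349.4567 ≈ -0.844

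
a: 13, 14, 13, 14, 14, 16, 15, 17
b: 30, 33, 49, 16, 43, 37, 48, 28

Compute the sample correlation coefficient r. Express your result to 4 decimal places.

-0.1359

n = 8, Σa = 116, Σb = 284, Σa² = 1696, Σb² = 10952, Σab = 4103
nΣab − ΣaΣb = 32824 − 32944 = -120
nΣa² − (Σa)² = 13568 − 13456 = 112; nΣb² − (Σb)² = 87616 − 80656 = 6960
r = -120 / √(112 × 6960) = -120 / 882.9043 ≈ -0.1359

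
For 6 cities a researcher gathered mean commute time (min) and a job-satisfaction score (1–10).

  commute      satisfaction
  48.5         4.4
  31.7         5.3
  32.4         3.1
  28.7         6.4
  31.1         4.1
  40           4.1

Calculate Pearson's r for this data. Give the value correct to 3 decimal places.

-0.303

n = 6, Σx = 212.4, Σy = 27.4, Σx² = 7797.8, Σy² = 131.64, Σxy = 957.04
nΣxy − ΣxΣy = 5742.24 − 5819.76 = -77.52
nΣx² − (Σx)² = 46786.8 − 45113.76 = 1673.04; nΣy² − (Σy)² = 789.84 − 750.76 = 39.08
r = -77.52 / √(1673.04 × 39.08) = -77.52 / 255.6998 ≈ -0.303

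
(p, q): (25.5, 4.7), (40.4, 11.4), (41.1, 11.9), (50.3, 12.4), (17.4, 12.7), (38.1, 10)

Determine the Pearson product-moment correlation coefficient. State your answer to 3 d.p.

0.320

n = 6, Σp = 212.8, Σq = 63.1, Σp² = 8256.08, Σq² = 708.71, Σpq = 2295.2
nΣpq − ΣpΣq = 13771.2 − 13427.68 = 343.52
nΣp² − (Σp)² = 49536.48 − 45283.84 = 4252.64; nΣq² − (Σq)² = 4252.26 − 3981.61 = 270.65
r = 343.52 / √(4252.64 × 270.65) = 343.52 / 1072.8360 ≈ 0.320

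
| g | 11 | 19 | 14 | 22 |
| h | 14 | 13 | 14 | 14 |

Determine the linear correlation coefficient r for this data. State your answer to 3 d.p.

-0.338

n = 4, Σg = 66, Σh = 55, Σg² = 1162, Σh² = 757, Σgh = 905
nΣgh − ΣgΣh = 3620 − 3630 = -10
nΣg² − (Σg)² = 4648 − 4356 = 292; nΣh² − (Σh)² = 3028 − 3025 = 3
r = -10 / √(292 × 3) = -10 / 29.5973 ≈ -0.338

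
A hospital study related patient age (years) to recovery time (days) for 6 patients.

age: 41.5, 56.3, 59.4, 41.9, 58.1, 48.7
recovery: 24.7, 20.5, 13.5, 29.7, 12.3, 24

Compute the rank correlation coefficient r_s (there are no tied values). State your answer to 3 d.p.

-0.886

Rank age: 1, 4, 6, 2, 5, 3
Rank recovery: 5, 3, 2, 6, 1, 4
d = rank(age) − rank(recovery): -4, 1, 4, -4, 4, -1; Σd² = 66
ρ = 1 − 6Σd² / [n(n²−1)] = 1 − 6×66 / (6×35) = 1 − 396/210 ≈ -0.886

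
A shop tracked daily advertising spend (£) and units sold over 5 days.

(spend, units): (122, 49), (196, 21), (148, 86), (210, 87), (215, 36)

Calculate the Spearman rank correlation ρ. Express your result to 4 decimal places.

Rank spend: 1, 3, 2, 4, 5
Rank units: 3, 1, 4, 5, 2
d = rank(spend) − rank(units): -2, 2, -2, -1, 3; Σd² = 22
ρ = 1 − 6Σd² / [n(n²−1)] = 1 − 6×22 / (5×24) = 1 − 132/120 ≈ -0.1000

-0.1000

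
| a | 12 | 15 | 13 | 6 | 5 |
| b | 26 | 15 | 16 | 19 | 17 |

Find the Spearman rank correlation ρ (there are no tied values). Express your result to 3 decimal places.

Rank a: 3, 5, 4, 2, 1
Rank b: 5, 1, 2, 4, 3
d = rank(a) − rank(b): -2, 4, 2, -2, -2; Σd² = 32
ρ = 1 − 6Σd² / [n(n²−1)] = 1 − 6×32 / (5×24) = 1 − 192/120 ≈ -0.600

-0.600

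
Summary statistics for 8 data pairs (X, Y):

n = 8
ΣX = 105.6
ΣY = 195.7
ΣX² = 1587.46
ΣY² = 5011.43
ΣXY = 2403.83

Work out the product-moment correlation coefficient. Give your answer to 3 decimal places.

-0.861

r = (nΣXY − ΣXΣY) / √[(nΣX² − (ΣX)²)(nΣY² − (ΣY)²)]
Numerator: 8×2403.83 − 105.6×195.7 = -1435.28
Denominator: √[(12699.68 − 11151.36)(40091.44 − 38298.49)] = √[1548.32 × 1792.95] = 1666.1514
r = -1435.28 / 1666.1514 ≈ -0.861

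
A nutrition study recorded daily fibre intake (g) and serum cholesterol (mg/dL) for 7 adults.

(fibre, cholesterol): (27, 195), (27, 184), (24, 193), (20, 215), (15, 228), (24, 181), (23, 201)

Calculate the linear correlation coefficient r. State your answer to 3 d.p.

n = 7, Σx = 160, Σy = 1397, Σx² = 3764, Σy² = 280501, Σxy = 31552
nΣxy − ΣxΣy = 220864 − 223520 = -2656
nΣx² − (Σx)² = 26348 − 25600 = 748; nΣy² − (Σy)² = 1963507 − 1951609 = 11898
r = -2656 / √(748 × 11898) = -2656 / 2983.2372 ≈ -0.890

-0.890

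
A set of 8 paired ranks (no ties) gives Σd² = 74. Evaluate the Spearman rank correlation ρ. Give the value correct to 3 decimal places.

ρ = 1 − 6Σd² / [n(n²−1)] = 1 − 6×74 / (8×63)
  = 1 − 444/504 = 1 − 0.8810 ≈ 0.119

0.119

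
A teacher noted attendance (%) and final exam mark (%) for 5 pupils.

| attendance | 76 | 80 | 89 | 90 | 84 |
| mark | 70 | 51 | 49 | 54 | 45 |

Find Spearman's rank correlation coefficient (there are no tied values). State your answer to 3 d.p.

Rank attendance: 1, 2, 4, 5, 3
Rank mark: 5, 3, 2, 4, 1
d = rank(attendance) − rank(mark): -4, -1, 2, 1, 2; Σd² = 26
ρ = 1 − 6Σd² / [n(n²−1)] = 1 − 6×26 / (5×24) = 1 − 156/120 ≈ -0.300

-0.300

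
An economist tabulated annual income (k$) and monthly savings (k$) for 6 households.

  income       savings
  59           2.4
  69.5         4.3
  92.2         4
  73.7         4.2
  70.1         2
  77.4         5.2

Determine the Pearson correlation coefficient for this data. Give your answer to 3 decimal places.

n = 6, Σx = 441.9, Σy = 22.1, Σx² = 33148.55, Σy² = 88.93, Σxy = 1661.47
nΣxy − ΣxΣy = 9968.82 − 9765.99 = 202.83
nΣx² − (Σx)² = 198891.3 − 195275.61 = 3615.69; nΣy² − (Σy)² = 533.58 − 488.41 = 45.17
r = 202.83 / √(3615.69 × 45.17) = 202.83 / 404.1296 ≈ 0.502

0.502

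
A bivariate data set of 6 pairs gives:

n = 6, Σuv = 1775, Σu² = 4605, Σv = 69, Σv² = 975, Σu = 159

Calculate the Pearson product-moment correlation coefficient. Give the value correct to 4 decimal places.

r = (nΣuv − ΣuΣv) / √[(nΣu² − (Σu)²)(nΣv² − (Σv)²)]
Numerator: 6×1775 − 159×69 = -321
Denominator: √[(27630 − 25281)(5850 − 4761)] = √[2349 × 1089] = 1599.3939
r = -321 / 1599.3939 ≈ -0.2007

-0.2007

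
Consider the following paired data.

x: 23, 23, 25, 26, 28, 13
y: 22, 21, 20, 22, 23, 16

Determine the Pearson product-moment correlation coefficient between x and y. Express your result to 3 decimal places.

n = 6, Σx = 138, Σy = 124, Σx² = 3312, Σy² = 2594, Σxy = 2913
nΣxy − ΣxΣy = 17478 − 17112 = 366
nΣx² − (Σx)² = 19872 − 19044 = 828; nΣy² − (Σy)² = 15564 − 15376 = 188
r = 366 / √(828 × 188) = 366 / 394.5428 ≈ 0.928

0.928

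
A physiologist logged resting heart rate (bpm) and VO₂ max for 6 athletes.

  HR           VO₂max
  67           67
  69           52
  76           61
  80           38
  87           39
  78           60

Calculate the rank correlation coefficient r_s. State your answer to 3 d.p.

-0.771

Rank HR: 1, 2, 3, 5, 6, 4
Rank VO₂max: 6, 3, 5, 1, 2, 4
d = rank(HR) − rank(VO₂max): -5, -1, -2, 4, 4, 0; Σd² = 62
ρ = 1 − 6Σd² / [n(n²−1)] = 1 − 6×62 / (6×35) = 1 − 372/210 ≈ -0.771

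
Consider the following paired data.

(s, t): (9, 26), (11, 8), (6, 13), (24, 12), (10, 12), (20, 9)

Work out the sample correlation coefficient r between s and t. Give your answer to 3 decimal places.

n = 6, Σs = 80, Σt = 80, Σs² = 1314, Σt² = 1278, Σst = 988
nΣst − ΣsΣt = 5928 − 6400 = -472
nΣs² − (Σs)² = 7884 − 6400 = 1484; nΣt² − (Σt)² = 7668 − 6400 = 1268
r = -472 / √(1484 × 1268) = -472 / 1371.7551 ≈ -0.344

-0.344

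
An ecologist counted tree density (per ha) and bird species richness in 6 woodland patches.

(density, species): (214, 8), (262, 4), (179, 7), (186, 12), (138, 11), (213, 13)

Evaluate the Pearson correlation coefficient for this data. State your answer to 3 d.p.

-0.552

n = 6, Σx = 1192, Σy = 55, Σx² = 245490, Σy² = 563, Σxy = 10532
nΣxy − ΣxΣy = 63192 − 65560 = -2368
nΣx² − (Σx)² = 1472940 − 1420864 = 52076; nΣy² − (Σy)² = 3378 − 3025 = 353
r = -2368 / √(52076 × 353) = -2368 / 4287.5200 ≈ -0.552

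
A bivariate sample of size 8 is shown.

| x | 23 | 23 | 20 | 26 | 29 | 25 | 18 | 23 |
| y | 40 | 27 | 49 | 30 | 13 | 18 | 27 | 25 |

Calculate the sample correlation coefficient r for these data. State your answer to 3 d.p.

-0.596

n = 8, Σx = 187, Σy = 229, Σx² = 4453, Σy² = 7477, Σxy = 5189
nΣxy − ΣxΣy = 41512 − 42823 = -1311
nΣx² − (Σx)² = 35624 − 34969 = 655; nΣy² − (Σy)² = 59816 − 52441 = 7375
r = -1311 / √(655 × 7375) = -1311 / 2197.8683 ≈ -0.596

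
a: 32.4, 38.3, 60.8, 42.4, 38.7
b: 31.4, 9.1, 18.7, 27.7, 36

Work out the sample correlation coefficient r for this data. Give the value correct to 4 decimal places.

n = 5, Σa = 212.6, Σb = 122.9, Σa² = 9508.74, Σb² = 3481.75, Σab = 5070.53
nΣab − ΣaΣb = 25352.65 − 26128.54 = -775.89
nΣa² − (Σa)² = 47543.7 − 45198.76 = 2344.94; nΣb² − (Σb)² = 17408.75 − 15104.41 = 2304.34
r = -775.89 / √(2344.94 × 2304.34) = -775.89 / 2324.5514 ≈ -0.3338

-0.3338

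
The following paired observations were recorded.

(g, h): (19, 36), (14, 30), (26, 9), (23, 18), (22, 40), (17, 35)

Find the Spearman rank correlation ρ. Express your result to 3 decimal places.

-0.429

Rank g: 3, 1, 6, 5, 4, 2
Rank h: 5, 3, 1, 2, 6, 4
d = rank(g) − rank(h): -2, -2, 5, 3, -2, -2; Σd² = 50
ρ = 1 − 6Σd² / [n(n²−1)] = 1 − 6×50 / (6×35) = 1 − 300/210 ≈ -0.429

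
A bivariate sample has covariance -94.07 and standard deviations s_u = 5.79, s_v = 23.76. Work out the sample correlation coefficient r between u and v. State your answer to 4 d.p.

r = Cov(u,v) / (s_u · s_v) = -94.07 / (5.79 × 23.76)
  = -94.07 / 137.5704 ≈ -0.6838

-0.6838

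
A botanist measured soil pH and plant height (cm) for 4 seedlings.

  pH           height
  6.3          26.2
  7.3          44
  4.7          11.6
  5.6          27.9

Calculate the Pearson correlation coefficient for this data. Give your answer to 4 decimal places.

0.9507

n = 4, Σx = 23.9, Σy = 109.7, Σx² = 146.43, Σy² = 3535.41, Σxy = 697.02
nΣxy − ΣxΣy = 2788.08 − 2621.83 = 166.25
nΣx² − (Σx)² = 585.72 − 571.21 = 14.51; nΣy² − (Σy)² = 14141.64 − 12034.09 = 2107.55
r = 166.25 / √(14.51 × 2107.55) = 166.25 / 174.8730 ≈ 0.9507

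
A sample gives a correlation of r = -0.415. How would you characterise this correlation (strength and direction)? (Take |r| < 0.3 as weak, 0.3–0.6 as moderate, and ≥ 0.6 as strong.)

moderate negative

r = -0.415 < 0 so the relationship is negative.
|r| = 0.415, which falls in the moderate range.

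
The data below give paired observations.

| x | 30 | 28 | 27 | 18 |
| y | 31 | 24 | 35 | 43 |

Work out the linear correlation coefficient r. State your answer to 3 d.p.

n = 4, Σx = 103, Σy = 133, Σx² = 2737, Σy² = 4611, Σxy = 3321
nΣxy − ΣxΣy = 13284 − 13699 = -415
nΣx² − (Σx)² = 10948 − 10609 = 339; nΣy² − (Σy)² = 18444 − 17689 = 755
r = -415 / √(339 × 755) = -415 / 505.9101 ≈ -0.820

-0.820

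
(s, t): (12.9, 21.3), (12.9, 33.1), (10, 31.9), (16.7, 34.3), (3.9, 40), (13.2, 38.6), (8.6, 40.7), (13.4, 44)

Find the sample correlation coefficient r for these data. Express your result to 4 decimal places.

n = 8, Σs = 91.6, Σt = 283.9, Σs² = 1154.68, Σt² = 10425.85, Σst = 3198.71
nΣst − ΣsΣt = 25589.68 − 26005.24 = -415.56
nΣs² − (Σs)² = 9237.44 − 8390.56 = 846.88; nΣt² − (Σt)² = 83406.8 − 80599.21 = 2807.59
r = -415.56 / √(846.88 × 2807.59) = -415.56 / 1541.9766 ≈ -0.2695

-0.2695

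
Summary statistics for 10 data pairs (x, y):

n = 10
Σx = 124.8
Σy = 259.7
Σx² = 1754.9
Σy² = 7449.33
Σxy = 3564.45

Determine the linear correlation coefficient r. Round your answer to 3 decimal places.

r = (nΣxy − ΣxΣy) / √[(nΣx² − (Σx)²)(nΣy² − (Σy)²)]
Numerator: 10×3564.45 − 124.8×259.7 = 3233.94
Denominator: √[(17549 − 15575.04)(74493.3 − 67444.09)] = √[1973.96 × 7049.21] = 3730.2625
r = 3233.94 / 3730.2625 ≈ 0.867

0.867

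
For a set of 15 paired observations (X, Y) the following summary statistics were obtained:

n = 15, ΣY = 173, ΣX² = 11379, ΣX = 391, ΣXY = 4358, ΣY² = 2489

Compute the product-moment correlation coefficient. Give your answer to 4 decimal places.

-0.1979

r = (nΣXY − ΣXΣY) / √[(nΣX² − (ΣX)²)(nΣY² − (ΣY)²)]
Numerator: 15×4358 − 391×173 = -2273
Denominator: √[(170685 − 152881)(37335 − 29929)] = √[17804 × 7406] = 11482.8752
r = -2273 / 11482.8752 ≈ -0.1979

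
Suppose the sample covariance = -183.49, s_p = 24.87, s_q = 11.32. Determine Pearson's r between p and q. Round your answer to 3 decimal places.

r = Cov(p,q) / (s_p · s_q) = -183.49 / (24.87 × 11.32)
  = -183.49 / 281.5284 ≈ -0.652

-0.652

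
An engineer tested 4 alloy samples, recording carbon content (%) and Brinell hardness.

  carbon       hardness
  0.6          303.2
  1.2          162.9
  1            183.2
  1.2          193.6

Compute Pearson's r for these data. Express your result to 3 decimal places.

n = 4, Σx = 4, Σy = 842.9, Σx² = 4.24, Σy² = 189509.85, Σxy = 792.92
nΣxy − ΣxΣy = 3171.68 − 3371.6 = -199.92
nΣx² − (Σx)² = 16.96 − 16 = 0.96; nΣy² − (Σy)² = 758039.4 − 710480.41 = 47558.99
r = -199.92 / √(0.96 × 47558.99) = -199.92 / 213.6741 ≈ -0.936

-0.936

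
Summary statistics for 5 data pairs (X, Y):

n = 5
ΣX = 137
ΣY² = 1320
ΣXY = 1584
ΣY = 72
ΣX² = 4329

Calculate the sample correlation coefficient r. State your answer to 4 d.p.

-0.9633

r = (nΣXY − ΣXΣY) / √[(nΣX² − (ΣX)²)(nΣY² − (ΣY)²)]
Numerator: 5×1584 − 137×72 = -1944
Denominator: √[(21645 − 18769)(6600 − 5184)] = √[2876 × 1416] = 2018.0228
r = -1944 / 2018.0228 ≈ -0.9633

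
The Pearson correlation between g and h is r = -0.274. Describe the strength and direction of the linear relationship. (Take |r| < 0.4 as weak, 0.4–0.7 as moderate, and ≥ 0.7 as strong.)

weak negative

r = -0.274 < 0 so the relationship is negative.
|r| = 0.274, which falls in the weak range.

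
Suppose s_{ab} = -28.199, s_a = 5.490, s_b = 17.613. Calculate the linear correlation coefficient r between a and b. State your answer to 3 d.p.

r = Cov(a,b) / (s_a · s_b) = -28.199 / (5.490 × 17.613)
  = -28.199 / 96.6954 ≈ -0.292

-0.292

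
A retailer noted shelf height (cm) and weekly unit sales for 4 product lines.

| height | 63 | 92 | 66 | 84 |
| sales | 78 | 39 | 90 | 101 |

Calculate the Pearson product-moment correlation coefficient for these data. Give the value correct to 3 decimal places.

-0.492

n = 4, Σx = 305, Σy = 308, Σx² = 23845, Σy² = 25906, Σxy = 22926
nΣxy − ΣxΣy = 91704 − 93940 = -2236
nΣx² − (Σx)² = 95380 − 93025 = 2355; nΣy² − (Σy)² = 103624 − 94864 = 8760
r = -2236 / √(2355 × 8760) = -2236 / 4542.0040 ≈ -0.492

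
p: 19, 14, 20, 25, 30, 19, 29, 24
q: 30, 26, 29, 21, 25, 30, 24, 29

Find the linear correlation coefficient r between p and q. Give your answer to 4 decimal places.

-0.5083

n = 8, Σp = 180, Σq = 214, Σp² = 4260, Σq² = 5800, Σpq = 4751
nΣpq − ΣpΣq = 38008 − 38520 = -512
nΣp² − (Σp)² = 34080 − 32400 = 1680; nΣq² − (Σq)² = 46400 − 45796 = 604
r = -512 / √(1680 × 604) = -512 / 1007.3331 ≈ -0.5083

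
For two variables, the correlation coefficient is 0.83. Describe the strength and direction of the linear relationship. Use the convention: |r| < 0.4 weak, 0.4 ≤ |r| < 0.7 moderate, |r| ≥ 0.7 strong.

r = 0.83 > 0 so the relationship is positive.
|r| = 0.83, which falls in the strong range.

strong positive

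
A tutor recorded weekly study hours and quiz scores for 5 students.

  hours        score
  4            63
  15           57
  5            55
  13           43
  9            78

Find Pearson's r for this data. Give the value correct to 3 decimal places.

n = 5, Σx = 46, Σy = 296, Σx² = 516, Σy² = 18176, Σxy = 2643
nΣxy − ΣxΣy = 13215 − 13616 = -401
nΣx² − (Σx)² = 2580 − 2116 = 464; nΣy² − (Σy)² = 90880 − 87616 = 3264
r = -401 / √(464 × 3264) = -401 / 1230.6486 ≈ -0.326

-0.326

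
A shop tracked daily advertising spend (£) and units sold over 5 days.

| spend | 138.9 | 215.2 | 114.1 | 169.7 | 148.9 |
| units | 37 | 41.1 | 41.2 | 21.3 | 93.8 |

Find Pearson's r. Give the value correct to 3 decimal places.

-0.148

n = 5, Σx = 786.8, Σy = 234.4, Σx² = 129592.36, Σy² = 14007.78, Σxy = 36266.37
nΣxy − ΣxΣy = 181331.85 − 184425.92 = -3094.07
nΣx² − (Σx)² = 647961.8 − 619054.24 = 28907.56; nΣy² − (Σy)² = 70038.9 − 54943.36 = 15095.54
r = -3094.07 / √(28907.56 × 15095.54) = -3094.07 / 20889.5962 ≈ -0.148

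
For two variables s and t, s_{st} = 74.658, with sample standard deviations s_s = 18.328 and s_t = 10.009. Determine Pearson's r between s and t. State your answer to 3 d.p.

0.407

r = Cov(s,t) / (s_s · s_t) = 74.658 / (18.328 × 10.009)
  = 74.658 / 183.4450 ≈ 0.407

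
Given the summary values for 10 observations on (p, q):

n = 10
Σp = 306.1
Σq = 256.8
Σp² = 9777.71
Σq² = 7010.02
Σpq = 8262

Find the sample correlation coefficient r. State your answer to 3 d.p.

r = (nΣpq − ΣpΣq) / √[(nΣp² − (Σp)²)(nΣq² − (Σq)²)]
Numerator: 10×8262 − 306.1×256.8 = 4013.52
Denominator: √[(97777.1 − 93697.21)(70100.2 − 65946.24)] = √[4079.89 × 4153.96] = 4116.7584
r = 4013.52 / 4116.7584 ≈ 0.975

0.975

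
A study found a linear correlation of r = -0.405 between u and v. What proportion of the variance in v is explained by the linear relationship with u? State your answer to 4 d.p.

r² = (-0.405)² = 0.1640

0.1640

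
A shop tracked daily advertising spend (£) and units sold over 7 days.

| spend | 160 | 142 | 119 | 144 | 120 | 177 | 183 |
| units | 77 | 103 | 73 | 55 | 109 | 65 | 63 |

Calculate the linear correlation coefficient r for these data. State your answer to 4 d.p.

-0.5404

n = 7, Σx = 1045, Σy = 545, Σx² = 159879, Σy² = 44967, Σxy = 79667
nΣxy − ΣxΣy = 557669 − 569525 = -11856
nΣx² − (Σx)² = 1119153 − 1092025 = 27128; nΣy² − (Σy)² = 314769 − 297025 = 17744
r = -11856 / √(27128 × 17744) = -11856 / 21939.9005 ≈ -0.5404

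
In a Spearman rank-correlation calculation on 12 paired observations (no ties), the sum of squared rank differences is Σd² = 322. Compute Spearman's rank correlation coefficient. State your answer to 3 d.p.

-0.126

ρ = 1 − 6Σd² / [n(n²−1)] = 1 − 6×322 / (12×143)
  = 1 − 1932/1716 = 1 − 1.1259 ≈ -0.126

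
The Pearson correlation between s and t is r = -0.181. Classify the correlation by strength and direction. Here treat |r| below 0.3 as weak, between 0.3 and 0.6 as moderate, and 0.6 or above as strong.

r = -0.181 < 0 so the relationship is negative.
|r| = 0.181, which falls in the weak range.

weak negative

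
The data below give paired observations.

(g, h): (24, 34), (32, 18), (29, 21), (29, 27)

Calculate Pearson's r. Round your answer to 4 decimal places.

-0.9381

n = 4, Σg = 114, Σh = 100, Σg² = 3282, Σh² = 2650, Σgh = 2784
nΣgh − ΣgΣh = 11136 − 11400 = -264
nΣg² − (Σg)² = 13128 − 12996 = 132; nΣh² − (Σh)² = 10600 − 10000 = 600
r = -264 / √(132 × 600) = -264 / 281.4249 ≈ -0.9381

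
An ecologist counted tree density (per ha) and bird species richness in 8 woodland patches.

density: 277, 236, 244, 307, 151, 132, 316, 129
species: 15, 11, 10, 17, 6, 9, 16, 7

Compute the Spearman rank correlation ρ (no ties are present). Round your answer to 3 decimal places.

0.881

Rank density: 6, 4, 5, 7, 3, 2, 8, 1
Rank species: 6, 5, 4, 8, 1, 3, 7, 2
d = rank(density) − rank(species): 0, -1, 1, -1, 2, -1, 1, -1; Σd² = 10
ρ = 1 − 6Σd² / [n(n²−1)] = 1 − 6×10 / (8×63) = 1 − 60/504 ≈ 0.881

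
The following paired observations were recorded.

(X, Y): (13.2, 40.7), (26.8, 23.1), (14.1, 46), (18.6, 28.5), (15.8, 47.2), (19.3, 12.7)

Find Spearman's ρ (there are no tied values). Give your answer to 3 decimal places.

Rank X: 1, 6, 2, 4, 3, 5
Rank Y: 4, 2, 5, 3, 6, 1
d = rank(X) − rank(Y): -3, 4, -3, 1, -3, 4; Σd² = 60
ρ = 1 − 6Σd² / [n(n²−1)] = 1 − 6×60 / (6×35) = 1 − 360/210 ≈ -0.714

-0.714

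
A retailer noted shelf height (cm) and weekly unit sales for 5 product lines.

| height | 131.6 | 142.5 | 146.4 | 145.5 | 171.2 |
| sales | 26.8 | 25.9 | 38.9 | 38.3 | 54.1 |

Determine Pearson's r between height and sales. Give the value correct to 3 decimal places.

0.929

n = 5, Σx = 737.2, Σy = 184, Σx² = 109537.46, Σy² = 7295.96, Σxy = 27747.16
nΣxy − ΣxΣy = 138735.8 − 135644.8 = 3091
nΣx² − (Σx)² = 547687.3 − 543463.84 = 4223.46; nΣy² − (Σy)² = 36479.8 − 33856 = 2623.8
r = 3091 / √(4223.46 × 2623.8) = 3091 / 3328.8909 ≈ 0.929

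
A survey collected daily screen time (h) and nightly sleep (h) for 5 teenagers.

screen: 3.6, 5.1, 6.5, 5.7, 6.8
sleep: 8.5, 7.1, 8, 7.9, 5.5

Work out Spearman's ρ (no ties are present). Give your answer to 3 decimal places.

-0.600

Rank screen: 1, 2, 4, 3, 5
Rank sleep: 5, 2, 4, 3, 1
d = rank(screen) − rank(sleep): -4, 0, 0, 0, 4; Σd² = 32
ρ = 1 − 6Σd² / [n(n²−1)] = 1 − 6×32 / (5×24) = 1 − 192/120 ≈ -0.600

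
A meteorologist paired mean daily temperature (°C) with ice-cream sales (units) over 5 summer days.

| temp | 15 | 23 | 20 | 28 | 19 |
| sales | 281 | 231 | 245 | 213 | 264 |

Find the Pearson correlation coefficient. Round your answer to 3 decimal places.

-0.976

n = 5, Σx = 105, Σy = 1234, Σx² = 2299, Σy² = 307412, Σxy = 25408
nΣxy − ΣxΣy = 127040 − 129570 = -2530
nΣx² − (Σx)² = 11495 − 11025 = 470; nΣy² − (Σy)² = 1537060 − 1522756 = 14304
r = -2530 / √(470 × 14304) = -2530 / 2592.8517 ≈ -0.976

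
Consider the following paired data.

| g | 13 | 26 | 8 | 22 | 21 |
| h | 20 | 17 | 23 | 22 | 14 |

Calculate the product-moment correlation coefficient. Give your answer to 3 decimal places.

-0.591

n = 5, Σg = 90, Σh = 96, Σg² = 1834, Σh² = 1898, Σgh = 1664
nΣgh − ΣgΣh = 8320 − 8640 = -320
nΣg² − (Σg)² = 9170 − 8100 = 1070; nΣh² − (Σh)² = 9490 − 9216 = 274
r = -320 / √(1070 × 274) = -320 / 541.4610 ≈ -0.591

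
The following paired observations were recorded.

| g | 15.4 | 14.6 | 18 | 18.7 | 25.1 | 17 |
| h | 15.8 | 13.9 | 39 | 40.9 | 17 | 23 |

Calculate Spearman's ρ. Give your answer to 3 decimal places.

0.657

Rank g: 2, 1, 4, 5, 6, 3
Rank h: 2, 1, 5, 6, 3, 4
d = rank(g) − rank(h): 0, 0, -1, -1, 3, -1; Σd² = 12
ρ = 1 − 6Σd² / [n(n²−1)] = 1 − 6×12 / (6×35) = 1 − 72/210 ≈ 0.657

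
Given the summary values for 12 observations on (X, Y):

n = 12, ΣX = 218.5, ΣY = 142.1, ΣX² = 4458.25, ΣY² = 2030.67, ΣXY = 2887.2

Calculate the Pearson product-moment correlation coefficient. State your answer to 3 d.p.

0.734

r = (nΣXY − ΣXΣY) / √[(nΣX² − (ΣX)²)(nΣY² − (ΣY)²)]
Numerator: 12×2887.2 − 218.5×142.1 = 3597.55
Denominator: √[(53499 − 47742.25)(24368.04 − 20192.41)] = √[5756.75 × 4175.63] = 4902.8622
r = 3597.55 / 4902.8622 ≈ 0.734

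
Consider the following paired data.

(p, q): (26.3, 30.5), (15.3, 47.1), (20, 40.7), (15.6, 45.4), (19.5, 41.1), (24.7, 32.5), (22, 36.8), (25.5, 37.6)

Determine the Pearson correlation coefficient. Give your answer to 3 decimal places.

-0.941

n = 8, Σp = 168.9, Σq = 311.7, Σp² = 3693.73, Σq² = 12379.77, Σpq = 6417.62
nΣpq − ΣpΣq = 51340.96 − 52646.13 = -1305.17
nΣp² − (Σp)² = 29549.84 − 28527.21 = 1022.63; nΣq² − (Σq)² = 99038.16 − 97156.89 = 1881.27
r = -1305.17 / √(1022.63 × 1881.27) = -1305.17 / 1387.0267 ≈ -0.941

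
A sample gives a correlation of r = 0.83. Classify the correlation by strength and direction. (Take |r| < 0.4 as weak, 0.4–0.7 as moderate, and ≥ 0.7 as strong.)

strong positive

r = 0.83 > 0 so the relationship is positive.
|r| = 0.83, which falls in the strong range.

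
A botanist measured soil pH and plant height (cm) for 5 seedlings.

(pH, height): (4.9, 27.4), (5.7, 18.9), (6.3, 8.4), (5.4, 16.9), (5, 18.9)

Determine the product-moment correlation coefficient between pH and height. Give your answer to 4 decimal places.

n = 5, Σx = 27.3, Σy = 90.5, Σx² = 150.35, Σy² = 1821.35, Σxy = 480.67
nΣxy − ΣxΣy = 2403.35 − 2470.65 = -67.3
nΣx² − (Σx)² = 751.75 − 745.29 = 6.46; nΣy² − (Σy)² = 9106.75 − 8190.25 = 916.5
r = -67.3 / √(6.46 × 916.5) = -67.3 / 76.9454 ≈ -0.8746

-0.8746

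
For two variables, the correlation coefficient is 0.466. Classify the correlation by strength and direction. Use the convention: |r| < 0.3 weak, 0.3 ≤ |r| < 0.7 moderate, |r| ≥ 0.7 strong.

r = 0.466 > 0 so the relationship is positive.
|r| = 0.466, which falls in the moderate range.

moderate positive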